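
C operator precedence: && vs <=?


'<=' is relational (level 7); '&&' is logical AND (level 2)
Higher level binds tighter
'<=' has higher precedence than '&&'


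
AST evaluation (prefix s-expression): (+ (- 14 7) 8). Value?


Evaluate inner: (- 14 7) = 7
Evaluate root: (+ 7 8) = 15
Result: 15


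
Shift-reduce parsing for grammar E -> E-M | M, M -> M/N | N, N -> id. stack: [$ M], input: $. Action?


lookahead ∉ {/} so M won't extend; reduce E -> M
Action: reduce (E -> M)


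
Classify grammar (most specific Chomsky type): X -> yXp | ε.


Single nonterminal LHS, but y^n p^n is not regular
Classification: Type 2 (Context-Free)


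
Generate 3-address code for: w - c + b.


Break into single-operator statements:
t1 = w - c
t2 = t1 + b


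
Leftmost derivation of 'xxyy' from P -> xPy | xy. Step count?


Derivation: P => xPy => xxyy
Steps: 2


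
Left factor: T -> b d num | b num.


Common prefix: 'b'
Factored: T -> b T', T' -> d num | num


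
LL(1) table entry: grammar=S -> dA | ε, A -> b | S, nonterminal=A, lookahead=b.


For [A, b]: 'b' ∈ FIRST(b)
Entry: A -> b


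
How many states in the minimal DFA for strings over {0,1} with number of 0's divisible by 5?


Track (count of 0) mod 5: states 0..4, accept at 0
Minimal DFA: 5 states


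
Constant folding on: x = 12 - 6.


12 - 6 = 6 at compile time
Optimized: x = 6


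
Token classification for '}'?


Pattern: delimiter/punctuation
Type: PUNCTUATION


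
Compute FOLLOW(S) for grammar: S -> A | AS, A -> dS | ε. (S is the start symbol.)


$ ∈ FOLLOW(S). For each A -> αBβ: add FIRST(β)\{ε} to FOLLOW(B); if β nullable, add FOLLOW(A).
FOLLOW(S) = {$, d}


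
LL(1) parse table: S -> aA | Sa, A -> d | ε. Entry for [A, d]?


For [A, d]: 'd' ∈ FIRST(d)
Entry: A -> d


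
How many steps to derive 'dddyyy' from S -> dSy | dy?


Derivation: S => dSy => ddSyy => dddyyy
Steps: 3


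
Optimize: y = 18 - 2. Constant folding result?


18 - 2 = 16 at compile time
Optimized: y = 16


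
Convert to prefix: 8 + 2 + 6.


left-to-right (same/higher precedence on left): tree is (+ (+ 8 2) 6)
Prefix: + + 8 2 6


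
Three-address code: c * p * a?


Break into single-operator statements:
t1 = c * p
t2 = t1 * a


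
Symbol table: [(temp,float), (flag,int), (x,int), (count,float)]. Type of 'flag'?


Lookup 'flag' → type int


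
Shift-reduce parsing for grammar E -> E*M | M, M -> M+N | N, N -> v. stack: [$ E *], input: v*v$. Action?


no handle ('E*' is not any RHS); shift 'v'
Action: shift


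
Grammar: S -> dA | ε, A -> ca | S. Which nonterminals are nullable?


A nonterminal is nullable iff some alternative derives ε (directly, or every symbol in it is nullable)
Nullable: {A, S}


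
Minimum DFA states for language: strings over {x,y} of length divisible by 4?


Track length mod 4: states 0..3, accept at 0
Minimal DFA: 4 states


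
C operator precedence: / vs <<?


'/' is multiplicative (level 10); '<<' is shift (level 8)
Higher level binds tighter
'/' has higher precedence than '<<'


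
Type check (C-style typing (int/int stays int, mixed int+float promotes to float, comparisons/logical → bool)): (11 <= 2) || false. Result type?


Operand types: bool || bool
Rule: logical operators take bool operands and yield bool
Result type: bool


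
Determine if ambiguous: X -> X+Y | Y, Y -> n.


precedence layered via separate nonterminal Y: deterministic
Unambiguous


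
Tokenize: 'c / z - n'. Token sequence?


Scan left to right, longest-match per lexeme
Tokens: ID(c), OP(/), ID(z), OP(-), ID(n)


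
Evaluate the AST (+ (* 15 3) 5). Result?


Evaluate inner: (* 15 3) = 45
Evaluate root: (+ 45 5) = 50
Result: 50


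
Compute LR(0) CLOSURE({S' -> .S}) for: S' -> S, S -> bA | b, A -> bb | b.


Start: S' -> .S
For each item with dot before a nonterminal B, add B -> .γ for every B-production
Closure: [S' -> .S, S -> .bA, S -> .b]


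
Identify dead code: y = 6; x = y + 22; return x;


y is read by x's definition; x is returned
No dead code


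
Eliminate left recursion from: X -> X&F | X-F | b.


Left-recursive alternatives: X&F, X-F; non-recursive: b
Introduce X': X -> bX', X' -> &FX' | -FX' | ε


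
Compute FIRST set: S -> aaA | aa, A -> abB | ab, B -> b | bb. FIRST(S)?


Per alternative of S: FIRST(aaA) = {a}; FIRST(aa) = {a}
FIRST(S) = {a}


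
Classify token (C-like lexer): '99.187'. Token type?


Pattern: digits with a decimal point
Type: FLOAT_LITERAL


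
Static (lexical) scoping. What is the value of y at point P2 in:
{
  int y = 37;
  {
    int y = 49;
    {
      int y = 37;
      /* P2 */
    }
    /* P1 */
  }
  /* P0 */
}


y declared in the same block as P2
y = 37


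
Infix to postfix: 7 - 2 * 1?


* has higher precedence, evaluate 2*1 first
Postfix: 7 2 1 * -


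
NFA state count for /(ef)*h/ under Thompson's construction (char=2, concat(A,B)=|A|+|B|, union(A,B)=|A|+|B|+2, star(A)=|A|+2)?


Syntax tree has 3 char leaf(s), 0 union(s), 1 star(s)
chars contribute 3×2 = 6; each union adds +2; each star adds +2
Total: 6 + 0 + 2 = 8 states


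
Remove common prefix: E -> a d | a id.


Common prefix: 'a'
Factored: E -> a E', E' -> d | id


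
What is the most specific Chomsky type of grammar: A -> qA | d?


Right-linear: every RHS is a terminal or a terminal followed by one nonterminal
Classification: Type 3 (Regular)


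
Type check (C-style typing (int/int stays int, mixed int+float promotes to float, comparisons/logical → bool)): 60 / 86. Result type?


Operand types: int / int
Rule: mixed int/float promotes to float; int/int stays int
Result type: int


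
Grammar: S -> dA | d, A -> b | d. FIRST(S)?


Per alternative of S: FIRST(dA) = {d}; FIRST(d) = {d}
FIRST(S) = {d}


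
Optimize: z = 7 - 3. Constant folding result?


7 - 3 = 4 at compile time
Optimized: z = 4


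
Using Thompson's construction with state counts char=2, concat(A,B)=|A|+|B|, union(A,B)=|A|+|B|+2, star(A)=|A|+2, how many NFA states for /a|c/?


Syntax tree has 2 char leaf(s), 1 union(s), 0 star(s)
chars contribute 2×2 = 4; each union adds +2; each star adds +2
Total: 4 + 2 + 0 = 6 states


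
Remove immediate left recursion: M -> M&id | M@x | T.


Left-recursive alternatives: M&id, M@x; non-recursive: T
Introduce M': M -> TM', M' -> &idM' | @xM' | ε


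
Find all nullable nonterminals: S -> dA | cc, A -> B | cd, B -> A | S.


A nonterminal is nullable iff some alternative derives ε (directly, or every symbol in it is nullable)
Nullable: {}


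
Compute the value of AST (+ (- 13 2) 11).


Evaluate inner: (- 13 2) = 11
Evaluate root: (+ 11 11) = 22
Result: 22


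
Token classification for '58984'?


Pattern: digits only
Type: INTEGER_LITERAL


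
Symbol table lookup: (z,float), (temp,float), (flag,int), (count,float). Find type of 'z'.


Lookup 'z' → type float


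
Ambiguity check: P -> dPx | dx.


balanced d^n…x^n: each string has a unique parse
Unambiguous


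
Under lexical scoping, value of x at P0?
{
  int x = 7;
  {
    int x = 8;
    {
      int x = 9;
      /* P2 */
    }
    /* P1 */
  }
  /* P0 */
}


x declared in the same block as P0
x = 7


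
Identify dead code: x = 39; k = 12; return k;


x is assigned but never read
Dead: 'x = 39'


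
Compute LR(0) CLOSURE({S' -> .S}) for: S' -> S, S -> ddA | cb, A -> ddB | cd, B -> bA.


Start: S' -> .S
For each item with dot before a nonterminal B, add B -> .γ for every B-production
Closure: [S' -> .S, S -> .ddA, S -> .cb]


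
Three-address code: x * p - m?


Break into single-operator statements:
t1 = x * p
t2 = t1 - m


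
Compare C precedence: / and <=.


'/' is multiplicative (level 10); '<=' is relational (level 7)
Higher level binds tighter
'/' has higher precedence than '<='


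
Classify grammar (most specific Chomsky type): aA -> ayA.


LHS has context (more than one symbol) and |LHS| ≤ |RHS|
Classification: Type 1 (Context-Sensitive)


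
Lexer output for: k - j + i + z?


Scan left to right, longest-match per lexeme
Tokens: ID(k), OP(-), ID(j), OP(+), ID(i), OP(+), ID(z)


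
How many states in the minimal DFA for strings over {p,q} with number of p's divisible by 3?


Track (count of p) mod 3: states 0..2, accept at 0
Minimal DFA: 3 states


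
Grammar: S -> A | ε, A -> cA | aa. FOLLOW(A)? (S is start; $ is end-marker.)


$ ∈ FOLLOW(S). For each A -> αBβ: add FIRST(β)\{ε} to FOLLOW(B); if β nullable, add FOLLOW(A).
FOLLOW(A) = {$}


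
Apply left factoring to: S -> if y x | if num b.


Common prefix: 'if'
Factored: S -> if S', S' -> y x | num b


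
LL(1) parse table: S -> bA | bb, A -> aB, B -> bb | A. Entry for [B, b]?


For [B, b]: 'b' ∈ FIRST(bb)
Entry: B -> bb


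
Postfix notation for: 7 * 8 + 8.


Left to right (same or higher precedence on left)
Postfix: 7 8 * 8 +


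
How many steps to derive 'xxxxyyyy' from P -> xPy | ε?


Derivation: P => xPy => xxPyy => xxxPyyy => xxxxPyyyy => xxxxyyyy
Steps: 5


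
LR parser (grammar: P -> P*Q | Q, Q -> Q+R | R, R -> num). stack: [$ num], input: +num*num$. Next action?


'num' on top is the handle for R -> num
Action: reduce (R -> num)


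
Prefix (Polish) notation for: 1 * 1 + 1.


left-to-right (same/higher precedence on left): tree is (+ (* 1 1) 1)
Prefix: + * 1 1 1


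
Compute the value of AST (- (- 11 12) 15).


Evaluate inner: (- 11 12) = -1
Evaluate root: (- -1 15) = -16
Result: -16


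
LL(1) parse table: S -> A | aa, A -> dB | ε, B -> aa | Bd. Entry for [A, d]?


For [A, d]: 'd' ∈ FIRST(dB)
Entry: A -> dB


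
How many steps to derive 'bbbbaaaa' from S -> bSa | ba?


Derivation: S => bSa => bbSaa => bbbSaaa => bbbbaaaa
Steps: 4


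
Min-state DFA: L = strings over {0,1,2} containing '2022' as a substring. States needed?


KMP-style automaton: 4 progress states + 1 absorbing accept = 5
Minimal DFA: 5 states


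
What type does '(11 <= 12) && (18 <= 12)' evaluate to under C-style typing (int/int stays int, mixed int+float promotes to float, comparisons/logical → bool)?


Operand types: bool && bool
Rule: logical operators take bool operands and yield bool
Result type: bool


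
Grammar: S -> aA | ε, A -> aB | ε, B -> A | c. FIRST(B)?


Per alternative of B: FIRST(A) = {a, ε}; FIRST(c) = {c}
FIRST(B) = {a, c, ε}


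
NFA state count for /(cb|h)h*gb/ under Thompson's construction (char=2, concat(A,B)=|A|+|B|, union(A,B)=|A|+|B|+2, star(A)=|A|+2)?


Syntax tree has 6 char leaf(s), 1 union(s), 1 star(s)
chars contribute 6×2 = 12; each union adds +2; each star adds +2
Total: 12 + 2 + 2 = 16 states


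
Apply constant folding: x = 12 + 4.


12 + 4 = 16 at compile time
Optimized: x = 16


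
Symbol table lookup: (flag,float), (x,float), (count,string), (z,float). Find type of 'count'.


Lookup 'count' → type string


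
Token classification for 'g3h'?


Pattern: letter/underscore followed by alphanumerics, not a keyword
Type: IDENTIFIER


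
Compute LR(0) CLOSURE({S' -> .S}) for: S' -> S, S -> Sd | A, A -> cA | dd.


Start: S' -> .S
For each item with dot before a nonterminal B, add B -> .γ for every B-production
Closure: [S' -> .S, S -> .Sd, S -> .A, A -> .cA, A -> .dd]


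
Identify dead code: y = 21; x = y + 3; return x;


y is read by x's definition; x is returned
No dead code


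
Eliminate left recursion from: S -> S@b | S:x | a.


Left-recursive alternatives: S@b, S:x; non-recursive: a
Introduce S': S -> aS', S' -> @bS' | :xS' | ε


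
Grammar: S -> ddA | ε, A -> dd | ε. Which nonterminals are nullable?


A nonterminal is nullable iff some alternative derives ε (directly, or every symbol in it is nullable)
Nullable: {A, S}


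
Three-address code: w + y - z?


Break into single-operator statements:
t1 = w + y
t2 = t1 - z


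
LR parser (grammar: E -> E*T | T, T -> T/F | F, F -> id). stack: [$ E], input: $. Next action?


start symbol E on stack, input exhausted
Action: accept


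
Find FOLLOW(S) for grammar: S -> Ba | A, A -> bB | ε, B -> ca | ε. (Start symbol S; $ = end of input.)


$ ∈ FOLLOW(S). For each A -> αBβ: add FIRST(β)\{ε} to FOLLOW(B); if β nullable, add FOLLOW(A).
FOLLOW(S) = {$}


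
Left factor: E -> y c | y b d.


Common prefix: 'y'
Factored: E -> y E', E' -> c | b d


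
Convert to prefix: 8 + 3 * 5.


'*' binds tighter: tree is (+ 8 (* 3 5))
Prefix: + 8 * 3 5


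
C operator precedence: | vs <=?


'<=' is relational (level 7); '|' is bitwise OR (level 3)
Higher level binds tighter
'<=' has higher precedence than '|'


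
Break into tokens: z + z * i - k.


Scan left to right, longest-match per lexeme
Tokens: ID(z), OP(+), ID(z), OP(*), ID(i), OP(-), ID(k)


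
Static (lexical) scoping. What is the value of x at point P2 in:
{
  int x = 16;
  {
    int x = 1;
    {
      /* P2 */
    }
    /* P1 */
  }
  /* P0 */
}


P2's block does not declare x; resolves to the enclosing declaration at depth 1
x = 1


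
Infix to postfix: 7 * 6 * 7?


Left to right (same or higher precedence on left)
Postfix: 7 6 * 7 *


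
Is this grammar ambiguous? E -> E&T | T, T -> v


precedence layered via separate nonterminal T: deterministic
Unambiguous


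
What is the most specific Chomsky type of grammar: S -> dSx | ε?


Single nonterminal LHS, but d^n x^n is not regular
Classification: Type 2 (Context-Free)


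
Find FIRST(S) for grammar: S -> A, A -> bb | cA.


Per alternative of S: FIRST(A) = {b, c}
FIRST(S) = {b, c}


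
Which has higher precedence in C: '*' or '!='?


'*' is multiplicative (level 10); '!=' is equality (level 6)
Higher level binds tighter
'*' has higher precedence than '!='


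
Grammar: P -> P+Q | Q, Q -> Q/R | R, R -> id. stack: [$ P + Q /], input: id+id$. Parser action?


no handle; shift 'id'
Action: shift


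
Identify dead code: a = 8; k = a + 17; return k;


a is read by k's definition; k is returned
No dead code


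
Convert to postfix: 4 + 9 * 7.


* has higher precedence, evaluate 9*7 first
Postfix: 4 9 7 * +


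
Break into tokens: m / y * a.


Scan left to right, longest-match per lexeme
Tokens: ID(m), OP(/), ID(y), OP(*), ID(a)


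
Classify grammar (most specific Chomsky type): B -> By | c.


Left-linear: every RHS is a terminal or one nonterminal followed by a terminal
Classification: Type 3 (Regular)


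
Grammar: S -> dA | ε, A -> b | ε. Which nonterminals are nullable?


A nonterminal is nullable iff some alternative derives ε (directly, or every symbol in it is nullable)
Nullable: {A, S}


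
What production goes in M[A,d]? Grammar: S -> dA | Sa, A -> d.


For [A, d]: 'd' ∈ FIRST(d)
Entry: A -> d


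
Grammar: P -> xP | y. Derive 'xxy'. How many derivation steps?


Derivation: P => xP => xxP => xxy
Steps: 3


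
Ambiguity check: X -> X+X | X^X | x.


'x+x^x' has two parse trees (no precedence encoded between + and ^)
Ambiguous


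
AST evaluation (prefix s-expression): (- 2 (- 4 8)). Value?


Evaluate inner: (- 4 8) = -4
Evaluate root: (- 2 -4) = 6
Result: 6


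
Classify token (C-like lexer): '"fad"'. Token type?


Pattern: double-quoted sequence
Type: STRING_LITERAL


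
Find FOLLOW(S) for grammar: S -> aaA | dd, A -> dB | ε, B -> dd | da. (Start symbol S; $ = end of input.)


$ ∈ FOLLOW(S). For each A -> αBβ: add FIRST(β)\{ε} to FOLLOW(B); if β nullable, add FOLLOW(A).
FOLLOW(S) = {$}


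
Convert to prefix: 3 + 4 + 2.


left-to-right (same/higher precedence on left): tree is (+ (+ 3 4) 2)
Prefix: + + 3 4 2


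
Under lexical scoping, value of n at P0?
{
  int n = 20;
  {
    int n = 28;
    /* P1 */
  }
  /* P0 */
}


n declared in the same block as P0
n = 20


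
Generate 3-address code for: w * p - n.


Break into single-operator statements:
t1 = w * p
t2 = t1 - n


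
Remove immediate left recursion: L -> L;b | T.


Left-recursive alternatives: L;b; non-recursive: T
Introduce L': L -> TL', L' -> ;bL' | ε


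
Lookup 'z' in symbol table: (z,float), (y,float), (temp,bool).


Lookup 'z' → type float


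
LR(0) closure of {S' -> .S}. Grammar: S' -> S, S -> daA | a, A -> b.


Start: S' -> .S
For each item with dot before a nonterminal B, add B -> .γ for every B-production
Closure: [S' -> .S, S -> .daA, S -> .a]


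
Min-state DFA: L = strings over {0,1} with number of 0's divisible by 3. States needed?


Track (count of 0) mod 3: states 0..2, accept at 0
Minimal DFA: 3 states


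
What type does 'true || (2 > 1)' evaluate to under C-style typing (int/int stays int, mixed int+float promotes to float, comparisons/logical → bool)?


Operand types: bool || bool
Rule: logical operators take bool operands and yield bool
Result type: bool


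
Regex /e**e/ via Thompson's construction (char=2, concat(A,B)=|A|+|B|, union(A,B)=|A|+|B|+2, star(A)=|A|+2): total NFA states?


Syntax tree has 2 char leaf(s), 0 union(s), 2 star(s)
chars contribute 2×2 = 4; each union adds +2; each star adds +2
Total: 4 + 0 + 4 = 8 states


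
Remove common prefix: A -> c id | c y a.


Common prefix: 'c'
Factored: A -> c A', A' -> id | y a


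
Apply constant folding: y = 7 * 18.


7 * 18 = 126 at compile time
Optimized: y = 126


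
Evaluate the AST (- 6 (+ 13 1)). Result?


Evaluate inner: (+ 13 1) = 14
Evaluate root: (- 6 14) = -8
Result: -8


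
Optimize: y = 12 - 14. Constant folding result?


12 - 14 = -2 at compile time
Optimized: y = -2


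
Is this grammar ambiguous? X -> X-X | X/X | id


'id-id/id' has two parse trees (no precedence encoded between - and /)
Ambiguous


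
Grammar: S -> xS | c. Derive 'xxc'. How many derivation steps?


Derivation: S => xS => xxS => xxc
Steps: 3


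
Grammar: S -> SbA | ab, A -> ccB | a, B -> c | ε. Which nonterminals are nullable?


A nonterminal is nullable iff some alternative derives ε (directly, or every symbol in it is nullable)
Nullable: {B}


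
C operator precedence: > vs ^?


'>' is relational (level 7); '^' is bitwise XOR (level 4)
Higher level binds tighter
'>' has higher precedence than '^'


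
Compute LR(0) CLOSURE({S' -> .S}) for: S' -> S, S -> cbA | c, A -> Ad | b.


Start: S' -> .S
For each item with dot before a nonterminal B, add B -> .γ for every B-production
Closure: [S' -> .S, S -> .cbA, S -> .c]


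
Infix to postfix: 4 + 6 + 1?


Left to right (same or higher precedence on left)
Postfix: 4 6 + 1 +


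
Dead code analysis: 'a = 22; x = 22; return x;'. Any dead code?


a is assigned but never read
Dead: 'a = 22'


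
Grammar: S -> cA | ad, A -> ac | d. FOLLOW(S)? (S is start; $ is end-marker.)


$ ∈ FOLLOW(S). For each A -> αBβ: add FIRST(β)\{ε} to FOLLOW(B); if β nullable, add FOLLOW(A).
FOLLOW(S) = {$}


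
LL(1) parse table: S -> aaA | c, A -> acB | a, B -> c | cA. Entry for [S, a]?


For [S, a]: 'a' ∈ FIRST(aaA)
Entry: S -> aaA


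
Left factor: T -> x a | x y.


Common prefix: 'x'
Factored: T -> x T', T' -> a | y


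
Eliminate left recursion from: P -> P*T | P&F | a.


Left-recursive alternatives: P*T, P&F; non-recursive: a
Introduce P': P -> aP', P' -> *TP' | &FP' | ε


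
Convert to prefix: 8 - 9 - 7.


left-to-right (same/higher precedence on left): tree is (- (- 8 9) 7)
Prefix: - - 8 9 7


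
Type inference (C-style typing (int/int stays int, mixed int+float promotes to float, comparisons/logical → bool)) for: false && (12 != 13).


Operand types: bool && bool
Rule: logical operators take bool operands and yield bool
Result type: bool


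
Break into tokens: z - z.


Scan left to right, longest-match per lexeme
Tokens: ID(z), OP(-), ID(z)


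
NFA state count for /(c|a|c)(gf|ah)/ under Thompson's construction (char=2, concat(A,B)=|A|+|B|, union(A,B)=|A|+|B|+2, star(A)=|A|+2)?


Syntax tree has 7 char leaf(s), 3 union(s), 0 star(s)
chars contribute 7×2 = 14; each union adds +2; each star adds +2
Total: 14 + 6 + 0 = 20 states


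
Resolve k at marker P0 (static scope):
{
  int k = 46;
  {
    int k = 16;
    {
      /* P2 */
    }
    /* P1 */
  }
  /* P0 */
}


k declared in the same block as P0
k = 46


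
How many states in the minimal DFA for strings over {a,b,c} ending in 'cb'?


Track the longest suffix of input matching a prefix of 'cb': 3 classes (prefixes of length 0..2)
Minimal DFA: 3 states


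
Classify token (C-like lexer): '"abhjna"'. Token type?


Pattern: double-quoted sequence
Type: STRING_LITERAL


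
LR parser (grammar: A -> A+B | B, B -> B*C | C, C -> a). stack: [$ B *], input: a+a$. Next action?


no handle; shift 'a'
Action: shift


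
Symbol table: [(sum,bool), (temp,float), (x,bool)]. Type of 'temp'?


Lookup 'temp' → type float


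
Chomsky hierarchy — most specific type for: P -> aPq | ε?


Single nonterminal LHS, but a^n q^n is not regular
Classification: Type 2 (Context-Free)


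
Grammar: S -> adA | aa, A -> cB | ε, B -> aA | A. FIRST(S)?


Per alternative of S: FIRST(adA) = {a}; FIRST(aa) = {a}
FIRST(S) = {a}


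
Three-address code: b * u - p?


Break into single-operator statements:
t1 = b * u
t2 = t1 - p


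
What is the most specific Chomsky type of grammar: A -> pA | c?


Right-linear: every RHS is a terminal or a terminal followed by one nonterminal
Classification: Type 3 (Regular)


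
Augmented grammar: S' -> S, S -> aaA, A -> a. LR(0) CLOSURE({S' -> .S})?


Start: S' -> .S
For each item with dot before a nonterminal B, add B -> .γ for every B-production
Closure: [S' -> .S, S -> .aaA]


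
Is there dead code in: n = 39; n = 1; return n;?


first assignment to n is overwritten before any read
Dead: 'n = 39'


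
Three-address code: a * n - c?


Break into single-operator statements:
t1 = a * n
t2 = t1 - c


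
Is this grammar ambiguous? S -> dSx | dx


balanced d^n…x^n: each string has a unique parse
Unambiguous


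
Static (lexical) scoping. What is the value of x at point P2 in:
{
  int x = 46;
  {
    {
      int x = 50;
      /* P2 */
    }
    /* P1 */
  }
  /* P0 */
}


x declared in the same block as P2
x = 50


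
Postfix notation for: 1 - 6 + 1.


Left to right (same or higher precedence on left)
Postfix: 1 6 - 1 +


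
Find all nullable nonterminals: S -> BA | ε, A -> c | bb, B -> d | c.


A nonterminal is nullable iff some alternative derives ε (directly, or every symbol in it is nullable)
Nullable: {S}


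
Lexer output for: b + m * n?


Scan left to right, longest-match per lexeme
Tokens: ID(b), OP(+), ID(m), OP(*), ID(n)


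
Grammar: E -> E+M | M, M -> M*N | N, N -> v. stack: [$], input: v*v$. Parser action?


no handle on stack; shift 'v'
Action: shift


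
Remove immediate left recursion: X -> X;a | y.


Left-recursive alternatives: X;a; non-recursive: y
Introduce X': X -> yX', X' -> ;aX' | ε


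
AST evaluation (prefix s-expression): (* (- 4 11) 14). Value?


Evaluate inner: (- 4 11) = -7
Evaluate root: (* -7 14) = -98
Result: -98


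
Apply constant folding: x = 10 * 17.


10 * 17 = 170 at compile time
Optimized: x = 170


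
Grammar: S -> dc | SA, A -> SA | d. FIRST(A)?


Per alternative of A: FIRST(SA) = {d}; FIRST(d) = {d}
FIRST(A) = {d}


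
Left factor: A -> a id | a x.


Common prefix: 'a'
Factored: A -> a A', A' -> id | x


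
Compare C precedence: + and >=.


'+' is additive (level 9); '>=' is relational (level 7)
Higher level binds tighter
'+' has higher precedence than '>='


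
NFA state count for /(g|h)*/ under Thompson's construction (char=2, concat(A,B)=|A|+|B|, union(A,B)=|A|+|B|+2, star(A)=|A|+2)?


Syntax tree has 2 char leaf(s), 1 union(s), 1 star(s)
chars contribute 2×2 = 4; each union adds +2; each star adds +2
Total: 4 + 2 + 2 = 8 states


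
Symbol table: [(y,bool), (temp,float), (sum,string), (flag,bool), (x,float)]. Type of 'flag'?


Lookup 'flag' → type bool


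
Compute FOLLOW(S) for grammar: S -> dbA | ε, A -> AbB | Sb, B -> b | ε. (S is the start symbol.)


$ ∈ FOLLOW(S). For each A -> αBβ: add FIRST(β)\{ε} to FOLLOW(B); if β nullable, add FOLLOW(A).
FOLLOW(S) = {$, b}


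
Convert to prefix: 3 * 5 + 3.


left-to-right (same/higher precedence on left): tree is (+ (* 3 5) 3)
Prefix: + * 3 5 3


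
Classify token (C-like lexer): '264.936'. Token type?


Pattern: digits with a decimal point
Type: FLOAT_LITERAL


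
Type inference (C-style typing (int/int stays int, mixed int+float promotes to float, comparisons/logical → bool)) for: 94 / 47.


Operand types: int / int
Rule: mixed int/float promotes to float; int/int stays int
Result type: int


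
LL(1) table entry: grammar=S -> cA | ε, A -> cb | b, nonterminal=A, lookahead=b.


For [A, b]: 'b' ∈ FIRST(b)
Entry: A -> b


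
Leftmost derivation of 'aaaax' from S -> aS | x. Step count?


Derivation: S => aS => aaS => aaaS => aaaaS => aaaax
Steps: 5


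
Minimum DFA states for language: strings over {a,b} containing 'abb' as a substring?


KMP-style automaton: 3 progress states + 1 absorbing accept = 4
Minimal DFA: 4 states


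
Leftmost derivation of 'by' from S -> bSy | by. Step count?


Derivation: S => by
Steps: 1


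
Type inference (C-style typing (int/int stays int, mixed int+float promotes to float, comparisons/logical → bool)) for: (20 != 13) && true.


Operand types: bool && bool
Rule: logical operators take bool operands and yield bool
Result type: bool


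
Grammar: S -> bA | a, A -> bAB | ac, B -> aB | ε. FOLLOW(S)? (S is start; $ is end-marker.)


$ ∈ FOLLOW(S). For each A -> αBβ: add FIRST(β)\{ε} to FOLLOW(B); if β nullable, add FOLLOW(A).
FOLLOW(S) = {$}


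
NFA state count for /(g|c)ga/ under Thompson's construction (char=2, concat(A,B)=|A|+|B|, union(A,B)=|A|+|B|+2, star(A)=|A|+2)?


Syntax tree has 4 char leaf(s), 1 union(s), 0 star(s)
chars contribute 4×2 = 8; each union adds +2; each star adds +2
Total: 8 + 2 + 0 = 10 states


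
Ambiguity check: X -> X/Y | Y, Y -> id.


precedence layered via separate nonterminal Y: deterministic
Unambiguous


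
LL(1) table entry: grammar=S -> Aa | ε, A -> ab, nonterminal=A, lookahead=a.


For [A, a]: 'a' ∈ FIRST(ab)
Entry: A -> ab


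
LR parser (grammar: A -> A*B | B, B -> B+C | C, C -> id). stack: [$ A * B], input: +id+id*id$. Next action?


'+' can extend B; shift to build B -> B+C
Action: shift


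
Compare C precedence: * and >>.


'*' is multiplicative (level 10); '>>' is shift (level 8)
Higher level binds tighter
'*' has higher precedence than '>>'


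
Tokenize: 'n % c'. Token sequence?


Scan left to right, longest-match per lexeme
Tokens: ID(n), OP(%), ID(c)


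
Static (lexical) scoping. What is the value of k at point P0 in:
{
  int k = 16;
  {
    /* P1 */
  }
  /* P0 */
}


k declared in the same block as P0
k = 16


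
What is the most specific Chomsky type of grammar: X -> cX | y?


Right-linear: every RHS is a terminal or a terminal followed by one nonterminal
Classification: Type 3 (Regular)


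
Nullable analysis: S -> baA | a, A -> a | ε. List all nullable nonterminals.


A nonterminal is nullable iff some alternative derives ε (directly, or every symbol in it is nullable)
Nullable: {A}


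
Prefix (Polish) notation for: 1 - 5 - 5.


left-to-right (same/higher precedence on left): tree is (- (- 1 5) 5)
Prefix: - - 1 5 5


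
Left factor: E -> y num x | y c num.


Common prefix: 'y'
Factored: E -> y E', E' -> num x | c num


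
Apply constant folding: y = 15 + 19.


15 + 19 = 34 at compile time
Optimized: y = 34


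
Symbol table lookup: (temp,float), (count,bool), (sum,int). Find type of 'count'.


Lookup 'count' → type bool


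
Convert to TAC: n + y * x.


Break into single-operator statements:
t1 = y * x
t2 = n + t1


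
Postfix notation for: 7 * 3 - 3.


Left to right (same or higher precedence on left)
Postfix: 7 3 * 3 -


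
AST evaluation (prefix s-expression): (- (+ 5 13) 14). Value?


Evaluate inner: (+ 5 13) = 18
Evaluate root: (- 18 14) = 4
Result: 4


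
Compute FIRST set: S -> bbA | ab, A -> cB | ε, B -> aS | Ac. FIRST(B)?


Per alternative of B: FIRST(aS) = {a}; FIRST(Ac) = {c}
FIRST(B) = {a, c}


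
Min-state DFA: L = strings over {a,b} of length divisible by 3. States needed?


Track length mod 3: states 0..2, accept at 0
Minimal DFA: 3 states


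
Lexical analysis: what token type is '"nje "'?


Pattern: double-quoted sequence
Type: STRING_LITERAL


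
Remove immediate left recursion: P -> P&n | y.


Left-recursive alternatives: P&n; non-recursive: y
Introduce P': P -> yP', P' -> &nP' | ε


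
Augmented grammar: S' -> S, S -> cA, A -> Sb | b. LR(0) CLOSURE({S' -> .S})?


Start: S' -> .S
For each item with dot before a nonterminal B, add B -> .γ for every B-production
Closure: [S' -> .S, S -> .cA]


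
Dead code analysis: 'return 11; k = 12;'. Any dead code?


statement follows a return and is unreachable
Dead: 'k = 12'


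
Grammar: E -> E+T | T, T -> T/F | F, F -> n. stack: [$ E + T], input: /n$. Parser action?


'/' can extend T; shift to build T -> T/F
Action: shift


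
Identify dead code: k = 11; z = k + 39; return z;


k is read by z's definition; z is returned
No dead code


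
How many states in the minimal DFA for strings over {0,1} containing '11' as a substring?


KMP-style automaton: 2 progress states + 1 absorbing accept = 3
Minimal DFA: 3 states


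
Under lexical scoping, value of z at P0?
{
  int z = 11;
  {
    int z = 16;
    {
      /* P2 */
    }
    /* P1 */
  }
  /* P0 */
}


z declared in the same block as P0
z = 11


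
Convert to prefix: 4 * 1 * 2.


left-to-right (same/higher precedence on left): tree is (* (* 4 1) 2)
Prefix: * * 4 1 2


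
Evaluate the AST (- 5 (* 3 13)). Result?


Evaluate inner: (* 3 13) = 39
Evaluate root: (- 5 39) = -34
Result: -34


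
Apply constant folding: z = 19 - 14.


19 - 14 = 5 at compile time
Optimized: z = 5


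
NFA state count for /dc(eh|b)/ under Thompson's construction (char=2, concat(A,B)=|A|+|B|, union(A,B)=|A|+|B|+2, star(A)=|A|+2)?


Syntax tree has 5 char leaf(s), 1 union(s), 0 star(s)
chars contribute 5×2 = 10; each union adds +2; each star adds +2
Total: 10 + 2 + 0 = 12 states


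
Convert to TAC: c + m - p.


Break into single-operator statements:
t1 = c + m
t2 = t1 - p


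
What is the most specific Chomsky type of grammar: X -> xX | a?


Right-linear: every RHS is a terminal or a terminal followed by one nonterminal
Classification: Type 3 (Regular)


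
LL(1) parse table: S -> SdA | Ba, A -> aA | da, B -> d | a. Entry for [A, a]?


For [A, a]: 'a' ∈ FIRST(aA)
Entry: A -> aA


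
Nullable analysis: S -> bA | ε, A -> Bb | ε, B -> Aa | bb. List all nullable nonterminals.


A nonterminal is nullable iff some alternative derives ε (directly, or every symbol in it is nullable)
Nullable: {A, S}


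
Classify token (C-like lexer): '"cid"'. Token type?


Pattern: double-quoted sequence
Type: STRING_LITERAL


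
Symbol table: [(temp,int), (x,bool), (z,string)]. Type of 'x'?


Lookup 'x' → type bool


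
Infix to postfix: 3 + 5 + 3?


Left to right (same or higher precedence on left)
Postfix: 3 5 + 3 +


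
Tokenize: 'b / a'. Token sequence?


Scan left to right, longest-match per lexeme
Tokens: ID(b), OP(/), ID(a)


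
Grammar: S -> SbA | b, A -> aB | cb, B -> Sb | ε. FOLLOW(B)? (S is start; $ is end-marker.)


$ ∈ FOLLOW(S). For each A -> αBβ: add FIRST(β)\{ε} to FOLLOW(B); if β nullable, add FOLLOW(A).
FOLLOW(B) = {$, b}


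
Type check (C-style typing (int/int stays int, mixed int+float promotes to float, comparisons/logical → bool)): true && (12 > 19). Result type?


Operand types: bool && bool
Rule: logical operators take bool operands and yield bool
Result type: bool


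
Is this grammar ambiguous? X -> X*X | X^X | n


'n*n^n' has two parse trees (no precedence encoded between * and ^)
Ambiguous


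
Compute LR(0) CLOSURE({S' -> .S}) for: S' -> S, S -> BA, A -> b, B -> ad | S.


Start: S' -> .S
For each item with dot before a nonterminal B, add B -> .γ for every B-production
Closure: [S' -> .S, S -> .BA, B -> .ad, B -> .S]


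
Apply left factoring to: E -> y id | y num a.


Common prefix: 'y'
Factored: E -> y E', E' -> id | num a


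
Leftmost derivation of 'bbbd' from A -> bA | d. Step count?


Derivation: A => bA => bbA => bbbA => bbbd
Steps: 4


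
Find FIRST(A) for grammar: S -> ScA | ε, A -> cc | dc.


Per alternative of A: FIRST(cc) = {c}; FIRST(dc) = {d}
FIRST(A) = {c, d}


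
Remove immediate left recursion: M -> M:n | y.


Left-recursive alternatives: M:n; non-recursive: y
Introduce M': M -> yM', M' -> :nM' | ε


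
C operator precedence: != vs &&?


'!=' is equality (level 6); '&&' is logical AND (level 2)
Higher level binds tighter
'!=' has higher precedence than '&&'


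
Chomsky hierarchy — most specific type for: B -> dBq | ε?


Single nonterminal LHS, but d^n q^n is not regular
Classification: Type 2 (Context-Free)


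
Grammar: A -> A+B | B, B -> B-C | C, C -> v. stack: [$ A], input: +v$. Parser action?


shift '+' to continue A -> A+B
Action: shift


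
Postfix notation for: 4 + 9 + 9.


Left to right (same or higher precedence on left)
Postfix: 4 9 + 9 +


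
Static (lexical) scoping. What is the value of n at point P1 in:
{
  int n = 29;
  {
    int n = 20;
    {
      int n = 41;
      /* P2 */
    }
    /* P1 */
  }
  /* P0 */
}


n declared in the same block as P1
n = 20


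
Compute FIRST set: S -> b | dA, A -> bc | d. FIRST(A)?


Per alternative of A: FIRST(bc) = {b}; FIRST(d) = {d}
FIRST(A) = {b, d}


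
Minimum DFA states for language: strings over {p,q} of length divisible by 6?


Track length mod 6: states 0..5, accept at 0
Minimal DFA: 6 states


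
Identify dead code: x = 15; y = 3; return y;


x is assigned but never read
Dead: 'x = 15'


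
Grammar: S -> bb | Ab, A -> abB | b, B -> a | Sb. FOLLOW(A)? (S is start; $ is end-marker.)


$ ∈ FOLLOW(S). For each A -> αBβ: add FIRST(β)\{ε} to FOLLOW(B); if β nullable, add FOLLOW(A).
FOLLOW(A) = {b}


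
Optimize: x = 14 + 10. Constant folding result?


14 + 10 = 24 at compile time
Optimized: x = 24


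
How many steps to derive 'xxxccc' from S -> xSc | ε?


Derivation: S => xSc => xxScc => xxxSccc => xxxccc
Steps: 4


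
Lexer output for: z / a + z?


Scan left to right, longest-match per lexeme
Tokens: ID(z), OP(/), ID(a), OP(+), ID(z)


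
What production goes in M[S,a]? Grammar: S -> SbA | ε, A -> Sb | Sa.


For [S, a]: ε is nullable and 'a' ∈ FOLLOW(S)
Entry: S -> ε


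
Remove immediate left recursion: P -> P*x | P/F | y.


Left-recursive alternatives: P*x, P/F; non-recursive: y
Introduce P': P -> yP', P' -> *xP' | /FP' | ε


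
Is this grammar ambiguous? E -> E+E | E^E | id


'id+id^id' has two parse trees (no precedence encoded between + and ^)
Ambiguous


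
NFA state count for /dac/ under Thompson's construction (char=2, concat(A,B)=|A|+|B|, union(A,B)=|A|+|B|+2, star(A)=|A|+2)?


Syntax tree has 3 char leaf(s), 0 union(s), 0 star(s)
chars contribute 3×2 = 6; each union adds +2; each star adds +2
Total: 6 + 0 + 0 = 6 states


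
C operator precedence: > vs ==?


'>' is relational (level 7); '==' is equality (level 6)
Higher level binds tighter
'>' has higher precedence than '=='


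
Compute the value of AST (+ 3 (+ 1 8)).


Evaluate inner: (+ 1 8) = 9
Evaluate root: (+ 3 9) = 12
Result: 12


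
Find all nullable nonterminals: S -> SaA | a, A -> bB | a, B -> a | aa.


A nonterminal is nullable iff some alternative derives ε (directly, or every symbol in it is nullable)
Nullable: {}


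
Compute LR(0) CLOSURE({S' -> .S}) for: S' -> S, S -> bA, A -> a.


Start: S' -> .S
For each item with dot before a nonterminal B, add B -> .γ for every B-production
Closure: [S' -> .S, S -> .bA]


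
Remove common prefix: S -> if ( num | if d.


Common prefix: 'if'
Factored: S -> if S', S' -> ( num | d


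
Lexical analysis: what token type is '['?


Pattern: delimiter/punctuation
Type: PUNCTUATION


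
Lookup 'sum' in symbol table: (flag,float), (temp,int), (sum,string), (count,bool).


Lookup 'sum' → type string


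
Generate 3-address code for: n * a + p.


Break into single-operator statements:
t1 = n * a
t2 = t1 + p


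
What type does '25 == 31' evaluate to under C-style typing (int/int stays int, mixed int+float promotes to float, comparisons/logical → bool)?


Operand types: int == int
Rule: comparison yields bool
Result type: bool


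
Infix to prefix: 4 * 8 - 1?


left-to-right (same/higher precedence on left): tree is (- (* 4 8) 1)
Prefix: - * 4 8 1


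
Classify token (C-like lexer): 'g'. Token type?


Pattern: letter/underscore followed by alphanumerics, not a keyword
Type: IDENTIFIER


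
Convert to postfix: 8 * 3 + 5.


Left to right (same or higher precedence on left)
Postfix: 8 3 * 5 +


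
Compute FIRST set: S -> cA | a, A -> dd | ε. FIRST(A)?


Per alternative of A: FIRST(dd) = {d}; FIRST(ε) = {ε}
FIRST(A) = {d, ε}


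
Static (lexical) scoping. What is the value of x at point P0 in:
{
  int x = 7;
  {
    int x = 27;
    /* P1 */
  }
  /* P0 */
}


x declared in the same block as P0
x = 7


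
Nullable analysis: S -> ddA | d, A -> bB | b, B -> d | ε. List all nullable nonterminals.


A nonterminal is nullable iff some alternative derives ε (directly, or every symbol in it is nullable)
Nullable: {B}


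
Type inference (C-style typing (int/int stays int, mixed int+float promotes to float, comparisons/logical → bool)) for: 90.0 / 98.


Operand types: float / int
Rule: mixed int/float promotes to float; int/int stays int
Result type: float


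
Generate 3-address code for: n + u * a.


Break into single-operator statements:
t1 = u * a
t2 = n + t1


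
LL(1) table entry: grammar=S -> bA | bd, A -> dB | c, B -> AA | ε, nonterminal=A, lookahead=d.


For [A, d]: 'd' ∈ FIRST(dB)
Entry: A -> dB


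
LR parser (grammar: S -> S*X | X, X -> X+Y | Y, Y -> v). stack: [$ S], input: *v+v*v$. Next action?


shift '*' to continue S -> S*X
Action: shift


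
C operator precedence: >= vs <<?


'<<' is shift (level 8); '>=' is relational (level 7)
Higher level binds tighter
'<<' has higher precedence than '>='


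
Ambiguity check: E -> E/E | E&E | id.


'id/id&id' has two parse trees (no precedence encoded between / and &)
Ambiguous


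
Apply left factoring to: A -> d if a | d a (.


Common prefix: 'd'
Factored: A -> d A', A' -> if a | a (


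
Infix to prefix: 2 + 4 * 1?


'*' binds tighter: tree is (+ 2 (* 4 1))
Prefix: + 2 * 4 1


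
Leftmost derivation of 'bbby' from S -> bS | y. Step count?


Derivation: S => bS => bbS => bbbS => bbby
Steps: 4
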